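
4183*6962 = 29122046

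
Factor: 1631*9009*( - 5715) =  - 3^4*5^1*7^2*11^1*13^1*127^1*233^1 = - 83974375485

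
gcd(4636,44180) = 4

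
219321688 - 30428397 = 188893291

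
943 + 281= 1224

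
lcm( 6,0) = 0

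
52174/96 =26087/48 = 543.48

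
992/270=3 +91/135=3.67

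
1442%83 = 31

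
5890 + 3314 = 9204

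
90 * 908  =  81720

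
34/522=17/261 = 0.07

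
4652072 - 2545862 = 2106210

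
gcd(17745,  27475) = 35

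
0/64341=0 = 0.00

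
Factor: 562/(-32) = -2^(  -  4 )*281^1 = - 281/16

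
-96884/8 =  - 12111+1/2= - 12110.50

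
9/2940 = 3/980 = 0.00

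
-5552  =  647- 6199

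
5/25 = 1/5 = 0.20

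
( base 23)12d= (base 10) 588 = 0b1001001100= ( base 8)1114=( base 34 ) HA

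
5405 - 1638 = 3767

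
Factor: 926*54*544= 2^7*3^3*17^1*463^1 = 27202176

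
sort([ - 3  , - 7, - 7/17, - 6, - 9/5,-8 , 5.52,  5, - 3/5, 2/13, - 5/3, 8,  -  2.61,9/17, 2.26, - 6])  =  [ - 8,-7, - 6,  -  6,  -  3, - 2.61,  -  9/5,  -  5/3, - 3/5, - 7/17, 2/13,9/17,2.26 , 5, 5.52,8]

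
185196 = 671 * 276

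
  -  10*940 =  - 9400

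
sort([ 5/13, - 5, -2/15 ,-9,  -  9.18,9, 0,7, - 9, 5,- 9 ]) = [ - 9.18, - 9,- 9, - 9,-5, - 2/15 , 0,5/13, 5, 7, 9]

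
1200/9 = 133 + 1/3 =133.33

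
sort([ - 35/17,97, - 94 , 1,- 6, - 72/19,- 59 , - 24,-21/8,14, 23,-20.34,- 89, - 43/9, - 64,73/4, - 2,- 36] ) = [- 94, - 89, - 64, - 59, - 36, - 24,  -  20.34, - 6,  -  43/9,  -  72/19,-21/8, - 35/17,- 2,1,14, 73/4, 23,97 ] 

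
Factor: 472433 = 13^1*36341^1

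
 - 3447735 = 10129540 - 13577275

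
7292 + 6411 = 13703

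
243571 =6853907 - 6610336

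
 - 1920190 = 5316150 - 7236340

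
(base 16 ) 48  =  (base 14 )52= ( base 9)80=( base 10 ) 72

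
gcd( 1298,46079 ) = 649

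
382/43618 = 191/21809 = 0.01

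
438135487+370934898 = 809070385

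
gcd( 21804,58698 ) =6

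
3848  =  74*52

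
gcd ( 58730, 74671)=839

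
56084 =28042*2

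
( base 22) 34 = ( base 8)106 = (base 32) 26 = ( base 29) 2C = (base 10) 70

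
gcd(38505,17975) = 5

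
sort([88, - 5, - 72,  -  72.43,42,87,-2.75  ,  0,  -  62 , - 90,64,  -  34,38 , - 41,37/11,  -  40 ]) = [- 90,-72.43, - 72, - 62,-41, - 40, - 34, - 5, - 2.75, 0  ,  37/11,38,42,  64, 87,88]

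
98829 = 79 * 1251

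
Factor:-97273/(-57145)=5^( - 1)*37^1*239^1*1039^( - 1) =8843/5195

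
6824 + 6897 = 13721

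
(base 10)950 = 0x3B6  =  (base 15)435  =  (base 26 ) 1AE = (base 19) 2c0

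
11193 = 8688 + 2505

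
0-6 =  - 6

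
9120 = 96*95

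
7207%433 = 279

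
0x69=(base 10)105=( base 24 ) 49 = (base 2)1101001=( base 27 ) 3o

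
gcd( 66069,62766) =9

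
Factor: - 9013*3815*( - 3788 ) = 130248845860 = 2^2*5^1*7^1*109^1 * 947^1*9013^1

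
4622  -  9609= - 4987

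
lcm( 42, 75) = 1050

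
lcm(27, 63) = 189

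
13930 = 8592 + 5338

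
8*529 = 4232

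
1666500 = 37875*44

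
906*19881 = 18012186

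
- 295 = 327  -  622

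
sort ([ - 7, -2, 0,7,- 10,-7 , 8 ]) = [ - 10,- 7,  -  7,-2, 0, 7,8]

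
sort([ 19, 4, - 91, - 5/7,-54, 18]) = [-91, - 54, - 5/7,4, 18 , 19]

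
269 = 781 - 512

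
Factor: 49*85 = 5^1*7^2*17^1 = 4165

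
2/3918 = 1/1959 =0.00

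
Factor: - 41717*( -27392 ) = 2^8*13^1*107^1 * 3209^1 = 1142712064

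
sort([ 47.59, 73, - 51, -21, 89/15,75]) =[ - 51, - 21, 89/15,47.59,73,75]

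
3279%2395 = 884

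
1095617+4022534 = 5118151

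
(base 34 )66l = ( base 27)9m6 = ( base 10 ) 7161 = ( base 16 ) 1BF9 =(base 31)7E0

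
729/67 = 729/67 = 10.88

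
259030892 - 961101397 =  - 702070505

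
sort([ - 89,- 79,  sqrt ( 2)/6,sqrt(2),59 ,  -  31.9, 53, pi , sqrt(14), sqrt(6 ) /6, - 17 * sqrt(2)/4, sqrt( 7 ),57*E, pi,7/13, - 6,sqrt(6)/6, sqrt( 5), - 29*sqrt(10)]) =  [-29*sqrt( 10), - 89, - 79, - 31.9,  -  17*sqrt(2)/4, -6, sqrt(2 ) /6,sqrt(6)/6, sqrt( 6 )/6,7/13,sqrt(2), sqrt( 5), sqrt( 7), pi,pi, sqrt(14 ),  53, 59, 57*E] 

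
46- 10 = 36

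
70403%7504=2867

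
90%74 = 16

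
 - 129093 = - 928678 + 799585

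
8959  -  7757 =1202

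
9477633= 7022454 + 2455179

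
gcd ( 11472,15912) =24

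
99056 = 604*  164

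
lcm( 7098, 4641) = 120666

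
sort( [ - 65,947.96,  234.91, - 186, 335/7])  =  [ - 186, - 65,335/7,234.91,947.96]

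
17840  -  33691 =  - 15851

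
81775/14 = 5841 + 1/14 = 5841.07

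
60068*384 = 23066112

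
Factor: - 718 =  - 2^1 * 359^1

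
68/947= 68/947 = 0.07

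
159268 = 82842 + 76426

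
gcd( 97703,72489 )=1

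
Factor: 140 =2^2*5^1*7^1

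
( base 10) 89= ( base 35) 2j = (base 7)155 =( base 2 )1011001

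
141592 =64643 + 76949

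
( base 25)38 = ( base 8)123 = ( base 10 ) 83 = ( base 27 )32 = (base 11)76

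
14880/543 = 4960/181  =  27.40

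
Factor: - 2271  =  -3^1*757^1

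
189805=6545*29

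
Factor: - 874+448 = - 426 = - 2^1 * 3^1*71^1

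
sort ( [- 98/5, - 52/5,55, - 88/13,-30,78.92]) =[-30, - 98/5, - 52/5, - 88/13  ,  55, 78.92 ] 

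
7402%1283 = 987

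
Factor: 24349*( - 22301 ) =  - 543007049 = -13^1*29^1*769^1*1873^1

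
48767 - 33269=15498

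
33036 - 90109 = -57073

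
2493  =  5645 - 3152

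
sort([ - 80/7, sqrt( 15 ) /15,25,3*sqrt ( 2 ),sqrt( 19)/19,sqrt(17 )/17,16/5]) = [ - 80/7,sqrt( 19 )/19,sqrt(17)/17,sqrt( 15 ) /15,16/5, 3*sqrt( 2),  25]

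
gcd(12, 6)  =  6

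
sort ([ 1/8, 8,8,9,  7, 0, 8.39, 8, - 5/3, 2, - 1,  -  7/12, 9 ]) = [ - 5/3, - 1, - 7/12,0, 1/8, 2, 7, 8,8,8,8.39, 9, 9] 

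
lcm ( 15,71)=1065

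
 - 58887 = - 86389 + 27502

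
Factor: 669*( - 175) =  - 117075 = - 3^1 * 5^2*7^1 * 223^1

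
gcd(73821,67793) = 11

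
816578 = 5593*146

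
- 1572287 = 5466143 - 7038430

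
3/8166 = 1/2722 = 0.00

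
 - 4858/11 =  - 442  +  4/11 = - 441.64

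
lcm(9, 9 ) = 9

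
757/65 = 11  +  42/65 = 11.65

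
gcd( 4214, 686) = 98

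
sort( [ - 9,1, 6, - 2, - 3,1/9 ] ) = [-9, - 3, - 2, 1/9,1,6 ] 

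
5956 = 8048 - 2092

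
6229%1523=137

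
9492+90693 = 100185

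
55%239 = 55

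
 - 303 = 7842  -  8145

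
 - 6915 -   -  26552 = 19637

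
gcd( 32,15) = 1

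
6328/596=10+ 92/149 = 10.62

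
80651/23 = 80651/23=3506.57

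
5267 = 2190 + 3077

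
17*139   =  2363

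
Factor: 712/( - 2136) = -3^( - 1 )= - 1/3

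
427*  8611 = 3676897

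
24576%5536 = 2432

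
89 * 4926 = 438414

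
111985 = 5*22397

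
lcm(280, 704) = 24640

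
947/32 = 29+19/32 = 29.59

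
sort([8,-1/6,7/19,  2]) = [ - 1/6,7/19,2,8 ] 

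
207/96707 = 207/96707 = 0.00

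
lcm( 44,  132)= 132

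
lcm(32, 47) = 1504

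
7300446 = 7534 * 969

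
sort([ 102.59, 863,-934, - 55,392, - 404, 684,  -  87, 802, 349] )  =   [ - 934, - 404, - 87, - 55, 102.59, 349, 392, 684, 802, 863 ] 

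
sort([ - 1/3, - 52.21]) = [ - 52.21,-1/3]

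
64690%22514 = 19662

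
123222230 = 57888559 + 65333671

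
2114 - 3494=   -  1380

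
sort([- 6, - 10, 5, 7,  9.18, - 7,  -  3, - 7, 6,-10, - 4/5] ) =[ - 10, - 10, - 7  , - 7, - 6, - 3, - 4/5,5,6, 7,9.18 ]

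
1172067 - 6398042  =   - 5225975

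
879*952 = 836808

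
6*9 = 54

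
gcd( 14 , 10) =2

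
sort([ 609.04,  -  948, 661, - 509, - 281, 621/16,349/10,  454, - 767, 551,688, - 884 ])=[ - 948, - 884, - 767, - 509 , - 281, 349/10,621/16, 454, 551 , 609.04 , 661,  688 ] 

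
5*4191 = 20955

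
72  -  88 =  - 16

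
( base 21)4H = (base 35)2V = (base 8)145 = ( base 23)49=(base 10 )101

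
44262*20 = 885240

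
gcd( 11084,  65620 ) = 68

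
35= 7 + 28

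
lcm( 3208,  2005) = 16040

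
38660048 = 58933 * 656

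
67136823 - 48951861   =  18184962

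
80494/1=80494 = 80494.00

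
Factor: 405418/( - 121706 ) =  - 151^(-1 ) * 503^1 =-503/151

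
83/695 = 83/695  =  0.12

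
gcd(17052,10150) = 406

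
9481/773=12 + 205/773= 12.27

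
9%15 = 9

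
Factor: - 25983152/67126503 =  - 2^4*3^( - 1)*13^1*29^(-1 )* 124919^1*771569^( - 1 )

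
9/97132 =9/97132 = 0.00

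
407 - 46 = 361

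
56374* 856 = 48256144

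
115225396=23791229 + 91434167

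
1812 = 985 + 827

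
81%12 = 9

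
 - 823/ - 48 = 823/48 = 17.15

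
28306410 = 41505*682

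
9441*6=56646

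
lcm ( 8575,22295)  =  111475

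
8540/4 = 2135 = 2135.00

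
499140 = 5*99828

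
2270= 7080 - 4810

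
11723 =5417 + 6306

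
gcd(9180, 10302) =102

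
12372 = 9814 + 2558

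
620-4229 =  - 3609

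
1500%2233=1500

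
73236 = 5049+68187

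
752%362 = 28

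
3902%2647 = 1255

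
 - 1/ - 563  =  1/563 =0.00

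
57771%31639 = 26132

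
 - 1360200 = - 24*56675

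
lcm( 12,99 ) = 396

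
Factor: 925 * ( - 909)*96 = - 80719200=- 2^5*3^3* 5^2 * 37^1 * 101^1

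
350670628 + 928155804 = 1278826432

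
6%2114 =6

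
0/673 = 0 = 0.00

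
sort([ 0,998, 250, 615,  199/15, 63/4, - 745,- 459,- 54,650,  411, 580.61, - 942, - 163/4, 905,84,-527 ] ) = [-942, - 745 ,-527, - 459,-54, - 163/4 , 0,199/15 , 63/4,84,250, 411,  580.61,  615,  650,905,998] 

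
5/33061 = 5/33061 = 0.00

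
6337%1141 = 632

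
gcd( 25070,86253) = 1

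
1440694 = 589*2446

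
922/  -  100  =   - 461/50=- 9.22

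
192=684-492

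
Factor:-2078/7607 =  -  2^1 * 1039^1*7607^( - 1)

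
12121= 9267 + 2854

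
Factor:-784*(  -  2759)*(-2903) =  - 2^4*7^2*31^1*89^1 * 2903^1=-  6279351568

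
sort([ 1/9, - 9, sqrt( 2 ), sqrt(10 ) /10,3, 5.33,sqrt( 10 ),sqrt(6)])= [- 9,1/9 , sqrt(10 )/10,sqrt( 2),sqrt(6),3,sqrt( 10), 5.33]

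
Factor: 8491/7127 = 7^1*1213^1 *7127^( - 1)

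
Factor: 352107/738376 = 2^ ( - 3)*3^7*7^1*23^1*92297^ ( - 1)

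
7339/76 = 7339/76 = 96.57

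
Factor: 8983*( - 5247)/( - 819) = 402853/7=7^( - 1) * 11^1*53^1*691^1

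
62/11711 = 62/11711 = 0.01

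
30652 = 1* 30652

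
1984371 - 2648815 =-664444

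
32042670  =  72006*445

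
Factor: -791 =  - 7^1*113^1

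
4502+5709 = 10211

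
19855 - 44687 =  - 24832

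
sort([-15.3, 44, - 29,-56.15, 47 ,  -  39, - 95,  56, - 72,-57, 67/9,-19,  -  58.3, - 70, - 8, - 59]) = [ - 95,-72,-70,  -  59,-58.3,  -  57, -56.15, -39, - 29, -19, - 15.3,  -  8, 67/9 , 44, 47 , 56]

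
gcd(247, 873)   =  1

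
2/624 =1/312  =  0.00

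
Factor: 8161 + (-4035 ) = 2^1 * 2063^1  =  4126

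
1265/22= 57 + 1/2 = 57.50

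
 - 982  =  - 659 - 323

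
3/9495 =1/3165 = 0.00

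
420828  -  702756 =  - 281928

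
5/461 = 5/461 = 0.01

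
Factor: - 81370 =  - 2^1*5^1*79^1*103^1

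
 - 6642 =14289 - 20931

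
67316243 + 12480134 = 79796377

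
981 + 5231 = 6212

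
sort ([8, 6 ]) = [6 , 8]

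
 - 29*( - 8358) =242382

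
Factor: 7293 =3^1*11^1* 13^1*17^1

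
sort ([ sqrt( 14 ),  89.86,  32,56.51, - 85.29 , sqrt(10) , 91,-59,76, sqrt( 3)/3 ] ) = [ - 85.29, - 59 , sqrt(3 )/3, sqrt (10 ),  sqrt(14), 32,56.51 , 76,89.86,  91]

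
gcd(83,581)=83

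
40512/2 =20256 = 20256.00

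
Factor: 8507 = 47^1 * 181^1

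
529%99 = 34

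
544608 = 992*549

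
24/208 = 3/26 = 0.12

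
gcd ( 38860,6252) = 4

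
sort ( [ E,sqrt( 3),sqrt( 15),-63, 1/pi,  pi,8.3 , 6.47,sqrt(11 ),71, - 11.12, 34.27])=[ - 63, - 11.12, 1/pi , sqrt( 3 ),E,pi , sqrt(11),sqrt( 15),  6.47,8.3, 34.27,71]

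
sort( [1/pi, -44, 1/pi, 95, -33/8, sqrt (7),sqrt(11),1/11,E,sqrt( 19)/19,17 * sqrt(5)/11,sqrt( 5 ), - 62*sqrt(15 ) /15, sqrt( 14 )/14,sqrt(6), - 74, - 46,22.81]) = [ - 74, - 46, - 44,-62*sqrt(15) /15 , - 33/8, 1/11,sqrt(19) /19  ,  sqrt(14)/14,  1/pi, 1/pi,sqrt( 5),sqrt(6),sqrt(7 ), E,sqrt( 11 ),17*sqrt( 5)/11,22.81,95 ] 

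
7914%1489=469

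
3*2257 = 6771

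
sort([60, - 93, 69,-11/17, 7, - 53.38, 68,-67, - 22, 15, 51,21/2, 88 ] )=[ - 93, - 67, - 53.38,-22, - 11/17  ,  7, 21/2, 15, 51 , 60,  68, 69,88]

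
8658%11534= 8658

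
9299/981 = 9299/981 = 9.48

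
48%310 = 48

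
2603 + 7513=10116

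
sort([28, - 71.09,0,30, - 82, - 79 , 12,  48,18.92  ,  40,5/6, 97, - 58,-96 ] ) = [-96, - 82, - 79,- 71.09,-58,  0,5/6,12,18.92,28, 30,40, 48,97 ] 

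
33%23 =10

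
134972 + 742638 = 877610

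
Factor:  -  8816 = -2^4*19^1 * 29^1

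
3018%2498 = 520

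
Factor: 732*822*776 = 466922304 = 2^6*3^2*61^1*97^1*137^1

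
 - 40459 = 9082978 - 9123437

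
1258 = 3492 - 2234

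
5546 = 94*59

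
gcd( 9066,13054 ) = 2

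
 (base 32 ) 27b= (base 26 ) 39l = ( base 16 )8eb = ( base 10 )2283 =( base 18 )70f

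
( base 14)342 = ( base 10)646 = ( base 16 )286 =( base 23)152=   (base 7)1612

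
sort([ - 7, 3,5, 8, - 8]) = [ - 8 ,- 7, 3, 5, 8]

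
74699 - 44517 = 30182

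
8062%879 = 151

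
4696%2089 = 518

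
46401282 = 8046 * 5767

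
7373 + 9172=16545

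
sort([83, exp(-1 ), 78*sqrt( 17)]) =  [exp( - 1), 83,78*sqrt(17 )]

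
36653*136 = 4984808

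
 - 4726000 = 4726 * ( - 1000) 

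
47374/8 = 5921 + 3/4  =  5921.75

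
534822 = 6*89137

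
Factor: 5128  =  2^3*641^1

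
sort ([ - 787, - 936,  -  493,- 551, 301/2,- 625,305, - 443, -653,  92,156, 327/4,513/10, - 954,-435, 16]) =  [ - 954,-936, - 787, - 653, - 625,-551,  -  493, - 443,-435, 16, 513/10,327/4 , 92, 301/2 , 156, 305] 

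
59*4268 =251812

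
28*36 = 1008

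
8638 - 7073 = 1565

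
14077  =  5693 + 8384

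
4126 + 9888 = 14014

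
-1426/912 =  - 2+199/456 = - 1.56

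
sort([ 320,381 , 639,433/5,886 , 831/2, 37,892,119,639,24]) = [24, 37 , 433/5, 119,320,  381,831/2,639,639,886, 892] 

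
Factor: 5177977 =7^2*105673^1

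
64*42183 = 2699712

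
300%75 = 0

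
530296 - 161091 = 369205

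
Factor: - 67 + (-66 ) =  - 7^1 * 19^1 = - 133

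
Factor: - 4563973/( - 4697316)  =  2^( - 2)*3^( - 2)*13^(-1 ) * 17^1 * 67^1  *4007^1*10037^( - 1) 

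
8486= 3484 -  - 5002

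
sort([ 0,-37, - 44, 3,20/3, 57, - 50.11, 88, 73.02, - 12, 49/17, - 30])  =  [ - 50.11 , - 44, -37,  -  30, - 12,0, 49/17 , 3, 20/3,57,73.02, 88]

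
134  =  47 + 87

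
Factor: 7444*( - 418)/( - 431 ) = 3111592/431  =  2^3*11^1 * 19^1*431^ ( -1)* 1861^1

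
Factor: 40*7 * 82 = 2^4*5^1*7^1*41^1 = 22960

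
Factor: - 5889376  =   - 2^5*184043^1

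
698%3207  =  698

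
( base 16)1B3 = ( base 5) 3220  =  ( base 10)435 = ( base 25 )ha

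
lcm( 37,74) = 74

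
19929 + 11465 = 31394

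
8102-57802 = -49700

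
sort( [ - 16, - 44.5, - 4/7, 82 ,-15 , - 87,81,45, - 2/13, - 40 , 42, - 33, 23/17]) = [ - 87 , - 44.5, - 40,-33, - 16,  -  15, - 4/7, - 2/13,  23/17,42, 45,81, 82]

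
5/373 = 5/373 = 0.01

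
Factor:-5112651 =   -  3^1 * 1704217^1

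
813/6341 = 813/6341 = 0.13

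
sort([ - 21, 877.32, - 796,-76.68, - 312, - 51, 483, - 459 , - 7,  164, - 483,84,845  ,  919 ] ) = [ - 796, - 483, - 459, - 312, - 76.68, - 51, - 21, - 7, 84 , 164, 483,845  ,  877.32, 919 ]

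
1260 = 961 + 299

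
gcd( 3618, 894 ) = 6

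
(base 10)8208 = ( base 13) 3975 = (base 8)20020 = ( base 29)9m1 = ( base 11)6192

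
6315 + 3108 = 9423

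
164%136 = 28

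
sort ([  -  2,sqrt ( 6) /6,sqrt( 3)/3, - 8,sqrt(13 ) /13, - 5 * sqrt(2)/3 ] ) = [ - 8,  -  5*  sqrt( 2)/3, - 2,sqrt( 13)/13, sqrt(6)/6,sqrt ( 3)/3] 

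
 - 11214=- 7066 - 4148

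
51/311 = 51/311=0.16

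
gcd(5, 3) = 1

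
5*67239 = 336195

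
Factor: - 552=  - 2^3 *3^1*23^1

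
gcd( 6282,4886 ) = 698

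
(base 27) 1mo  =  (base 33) 17R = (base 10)1347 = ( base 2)10101000011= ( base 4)111003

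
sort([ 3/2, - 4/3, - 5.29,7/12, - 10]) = [ - 10, - 5.29, - 4/3, 7/12,3/2]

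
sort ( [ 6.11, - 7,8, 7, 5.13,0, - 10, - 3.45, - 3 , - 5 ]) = [ - 10, - 7,- 5, - 3.45,- 3,0,5.13,6.11,7 , 8]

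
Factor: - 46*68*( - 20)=62560 = 2^5* 5^1 * 17^1*23^1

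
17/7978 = 17/7978=0.00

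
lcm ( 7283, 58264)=58264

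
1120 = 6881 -5761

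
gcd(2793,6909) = 147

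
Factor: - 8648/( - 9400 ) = 23/25 = 5^( -2)*23^1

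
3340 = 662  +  2678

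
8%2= 0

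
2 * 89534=179068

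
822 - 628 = 194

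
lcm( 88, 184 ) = 2024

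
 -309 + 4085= 3776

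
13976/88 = 158  +  9/11  =  158.82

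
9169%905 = 119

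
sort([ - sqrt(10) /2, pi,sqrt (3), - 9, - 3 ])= [-9, - 3, - sqrt( 10)/2, sqrt( 3),pi ]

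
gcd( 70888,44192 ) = 8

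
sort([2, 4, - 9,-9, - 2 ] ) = [ - 9, - 9, - 2,2, 4 ] 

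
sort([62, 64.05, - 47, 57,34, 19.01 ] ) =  [-47,19.01, 34, 57, 62, 64.05 ]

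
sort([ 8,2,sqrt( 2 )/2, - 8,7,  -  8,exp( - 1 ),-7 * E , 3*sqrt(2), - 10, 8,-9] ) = [-7*E, - 10, - 9,-8,- 8,exp( -1),sqrt( 2 ) /2,2, 3*sqrt(2), 7,8,8 ]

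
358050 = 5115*70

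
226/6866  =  113/3433  =  0.03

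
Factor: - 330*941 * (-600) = 186318000 = 2^4*3^2*5^3*11^1*941^1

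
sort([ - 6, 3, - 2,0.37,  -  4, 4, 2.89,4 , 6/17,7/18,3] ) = [- 6, - 4,-2,6/17,0.37 , 7/18, 2.89, 3,3,4,4] 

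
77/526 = 77/526   =  0.15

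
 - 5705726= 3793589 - 9499315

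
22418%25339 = 22418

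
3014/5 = 3014/5 = 602.80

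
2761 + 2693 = 5454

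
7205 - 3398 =3807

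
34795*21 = 730695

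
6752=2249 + 4503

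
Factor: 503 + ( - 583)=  - 2^4*5^1=- 80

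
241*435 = 104835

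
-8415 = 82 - 8497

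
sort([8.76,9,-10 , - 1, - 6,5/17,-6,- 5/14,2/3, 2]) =[-10 , - 6, - 6, - 1,  -  5/14,  5/17, 2/3,2,8.76,9]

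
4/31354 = 2/15677 = 0.00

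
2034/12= 169 + 1/2 = 169.50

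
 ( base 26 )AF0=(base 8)15756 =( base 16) 1BEE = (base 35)5TA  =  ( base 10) 7150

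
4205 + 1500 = 5705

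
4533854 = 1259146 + 3274708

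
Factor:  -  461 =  - 461^1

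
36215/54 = 670 +35/54 =670.65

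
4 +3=7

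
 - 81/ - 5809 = 81/5809 = 0.01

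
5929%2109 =1711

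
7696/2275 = 3 + 67/175 =3.38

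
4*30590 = 122360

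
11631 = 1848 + 9783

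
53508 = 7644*7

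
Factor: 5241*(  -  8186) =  - 42902826 = - 2^1*3^1*1747^1*4093^1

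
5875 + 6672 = 12547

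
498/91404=83/15234=0.01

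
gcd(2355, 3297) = 471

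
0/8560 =0= 0.00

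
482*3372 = 1625304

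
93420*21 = 1961820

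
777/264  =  2 + 83/88  =  2.94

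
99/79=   1 + 20/79 = 1.25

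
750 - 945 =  - 195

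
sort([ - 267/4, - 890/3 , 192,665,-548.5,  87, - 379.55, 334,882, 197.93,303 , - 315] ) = [ - 548.5, - 379.55, - 315, - 890/3 , - 267/4, 87, 192,197.93 , 303, 334, 665, 882] 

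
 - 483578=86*( - 5623) 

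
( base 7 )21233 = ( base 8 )12223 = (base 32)54J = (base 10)5267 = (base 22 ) AJ9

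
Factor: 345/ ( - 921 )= - 115/307 = - 5^1*23^1*307^( - 1 ) 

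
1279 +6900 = 8179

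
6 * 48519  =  291114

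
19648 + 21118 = 40766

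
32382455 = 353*91735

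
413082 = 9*45898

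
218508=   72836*3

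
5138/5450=2569/2725  =  0.94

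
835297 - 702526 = 132771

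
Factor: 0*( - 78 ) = 0^1 = 0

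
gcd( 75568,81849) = 1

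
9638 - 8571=1067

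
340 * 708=240720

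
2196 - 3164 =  - 968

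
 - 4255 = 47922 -52177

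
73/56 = 73/56= 1.30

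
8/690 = 4/345= 0.01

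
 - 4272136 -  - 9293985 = 5021849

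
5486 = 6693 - 1207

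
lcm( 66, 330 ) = 330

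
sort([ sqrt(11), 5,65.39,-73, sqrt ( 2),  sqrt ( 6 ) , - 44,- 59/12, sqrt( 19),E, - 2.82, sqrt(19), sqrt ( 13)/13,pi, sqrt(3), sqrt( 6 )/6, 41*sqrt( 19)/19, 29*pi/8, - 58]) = [ - 73, - 58,-44 , - 59/12, - 2.82,sqrt( 13)/13, sqrt( 6)/6, sqrt(2),sqrt( 3),sqrt(6) , E,pi, sqrt( 11), sqrt(19 ), sqrt( 19),  5, 41*sqrt( 19)/19, 29 * pi/8, 65.39] 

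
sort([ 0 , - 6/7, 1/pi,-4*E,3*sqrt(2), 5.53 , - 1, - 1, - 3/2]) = [ - 4*E, - 3/2, - 1,- 1, -6/7, 0, 1/pi,3*sqrt(2), 5.53] 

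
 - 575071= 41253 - 616324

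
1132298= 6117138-4984840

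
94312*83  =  7827896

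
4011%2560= 1451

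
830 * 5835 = 4843050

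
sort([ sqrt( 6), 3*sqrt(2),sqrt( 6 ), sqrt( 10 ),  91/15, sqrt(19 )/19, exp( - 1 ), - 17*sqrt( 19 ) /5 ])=[-17*sqrt(19 ) /5, sqrt(19 ) /19, exp( - 1 ),sqrt( 6 ),sqrt(6 ), sqrt( 10 ),3 *sqrt (2 ),  91/15] 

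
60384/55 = 60384/55 =1097.89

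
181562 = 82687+98875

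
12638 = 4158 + 8480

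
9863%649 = 128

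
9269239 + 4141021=13410260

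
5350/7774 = 2675/3887 = 0.69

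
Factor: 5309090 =2^1*5^1*23^1*41^1*563^1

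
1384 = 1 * 1384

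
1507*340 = 512380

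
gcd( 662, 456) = 2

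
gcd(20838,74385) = 3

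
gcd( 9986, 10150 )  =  2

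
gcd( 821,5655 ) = 1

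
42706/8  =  21353/4  =  5338.25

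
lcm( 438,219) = 438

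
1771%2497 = 1771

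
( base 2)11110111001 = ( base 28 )2eh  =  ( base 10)1977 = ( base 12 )1189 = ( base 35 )1lh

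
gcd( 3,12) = 3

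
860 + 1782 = 2642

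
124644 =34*3666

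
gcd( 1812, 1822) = 2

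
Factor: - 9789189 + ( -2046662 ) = - 11835851= - 1163^1*10177^1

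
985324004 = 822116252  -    -  163207752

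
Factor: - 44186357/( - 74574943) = 19^(- 1) * 37^(-1)*43^( - 1)*2467^( - 1)*44186357^1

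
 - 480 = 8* ( - 60) 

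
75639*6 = 453834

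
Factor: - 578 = -2^1*17^2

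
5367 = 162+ 5205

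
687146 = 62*11083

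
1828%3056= 1828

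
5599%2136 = 1327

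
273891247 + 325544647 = 599435894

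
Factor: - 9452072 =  - 2^3*7^1 *61^1* 2767^1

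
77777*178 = 13844306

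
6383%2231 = 1921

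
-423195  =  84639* (-5) 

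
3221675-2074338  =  1147337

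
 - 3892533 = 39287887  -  43180420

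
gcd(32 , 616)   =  8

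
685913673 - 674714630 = 11199043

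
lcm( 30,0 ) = 0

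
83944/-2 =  - 41972/1 = - 41972.00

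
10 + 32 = 42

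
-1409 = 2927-4336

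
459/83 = 5 + 44/83 = 5.53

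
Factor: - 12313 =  -7^1*1759^1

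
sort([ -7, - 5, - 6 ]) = [-7 ,-6, - 5] 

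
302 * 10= 3020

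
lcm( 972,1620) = 4860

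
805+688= 1493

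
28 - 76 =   -  48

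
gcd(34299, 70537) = 1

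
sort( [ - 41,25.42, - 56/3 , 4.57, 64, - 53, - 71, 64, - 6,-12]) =[ - 71, - 53, - 41,-56/3,-12, - 6, 4.57, 25.42, 64,64]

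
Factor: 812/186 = 2^1 * 3^(-1 )*7^1*29^1*31^( - 1 ) = 406/93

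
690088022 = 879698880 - 189610858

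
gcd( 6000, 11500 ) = 500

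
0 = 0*40664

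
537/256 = 537/256 = 2.10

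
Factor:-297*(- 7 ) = 3^3*7^1*11^1= 2079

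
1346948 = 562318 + 784630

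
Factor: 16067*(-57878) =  - 2^1*43^1*673^1*16067^1 = - 929925826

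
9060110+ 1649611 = 10709721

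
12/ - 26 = -1 + 7/13 = - 0.46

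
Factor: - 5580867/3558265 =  -3^1*5^(-1) * 711653^( - 1)*1860289^1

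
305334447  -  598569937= - 293235490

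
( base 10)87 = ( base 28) 33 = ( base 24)3F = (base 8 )127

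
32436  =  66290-33854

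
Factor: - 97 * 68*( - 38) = 250648  =  2^3*17^1 * 19^1*97^1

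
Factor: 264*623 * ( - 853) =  - 2^3*3^1 * 7^1 * 11^1*89^1 * 853^1 = - 140294616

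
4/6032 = 1/1508 = 0.00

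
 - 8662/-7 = 1237 + 3/7 =1237.43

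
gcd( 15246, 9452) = 2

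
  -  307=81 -388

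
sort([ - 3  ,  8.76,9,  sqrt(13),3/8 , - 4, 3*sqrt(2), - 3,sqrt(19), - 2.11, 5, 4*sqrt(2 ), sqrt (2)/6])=[ - 4, -3,-3, - 2.11, sqrt( 2)/6,3/8, sqrt(13 ),3 *sqrt( 2) , sqrt(19) , 5 , 4*sqrt(  2) , 8.76,9 ] 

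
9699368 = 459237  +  9240131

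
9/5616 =1/624 = 0.00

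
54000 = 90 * 600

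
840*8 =6720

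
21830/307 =21830/307= 71.11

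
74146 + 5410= 79556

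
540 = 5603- 5063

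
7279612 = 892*8161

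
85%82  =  3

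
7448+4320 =11768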